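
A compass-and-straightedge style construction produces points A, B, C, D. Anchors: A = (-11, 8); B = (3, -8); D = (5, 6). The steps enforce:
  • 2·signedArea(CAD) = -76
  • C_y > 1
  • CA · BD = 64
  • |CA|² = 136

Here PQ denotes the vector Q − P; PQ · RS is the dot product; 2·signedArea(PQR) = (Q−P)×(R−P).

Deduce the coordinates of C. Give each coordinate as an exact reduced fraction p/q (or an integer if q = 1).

1. C_x = -1  [CA · BD = 64 ∩ 2·signedArea(CAD) = -76]
2. C_y = 2  [CA · BD = 64 ∩ 2·signedArea(CAD) = -76]
   → C = (-1, 2)

C = (-1, 2)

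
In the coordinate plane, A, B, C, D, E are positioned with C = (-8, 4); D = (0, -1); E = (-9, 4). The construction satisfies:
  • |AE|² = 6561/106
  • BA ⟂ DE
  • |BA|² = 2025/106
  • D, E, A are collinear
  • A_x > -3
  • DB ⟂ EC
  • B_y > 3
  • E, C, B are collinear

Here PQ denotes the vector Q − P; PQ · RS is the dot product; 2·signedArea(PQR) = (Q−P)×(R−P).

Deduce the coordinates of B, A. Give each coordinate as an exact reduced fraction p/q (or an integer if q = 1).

1. B_x = 0  [E, C, B are collinear ∩ DB ⟂ EC]
2. B_y = 4  [E, C, B are collinear ∩ DB ⟂ EC]
   → B = (0, 4)
3. A_x = -225/106  [D, E, A are collinear ∩ BA ⟂ DE]
4. A_y = 19/106  [D, E, A are collinear ∩ BA ⟂ DE]
   → A = (-225/106, 19/106)

A = (-225/106, 19/106)
B = (0, 4)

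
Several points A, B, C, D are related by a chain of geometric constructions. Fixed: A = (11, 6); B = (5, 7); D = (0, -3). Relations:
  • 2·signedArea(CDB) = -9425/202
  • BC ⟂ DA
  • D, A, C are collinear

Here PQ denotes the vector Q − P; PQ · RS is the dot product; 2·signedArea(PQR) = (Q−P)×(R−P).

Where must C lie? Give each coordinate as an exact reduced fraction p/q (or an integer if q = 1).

1. C_x = 1595/202  [D, A, C are collinear ∩ BC ⟂ DA]
2. C_y = 699/202  [D, A, C are collinear ∩ BC ⟂ DA]
   → C = (1595/202, 699/202)

C = (1595/202, 699/202)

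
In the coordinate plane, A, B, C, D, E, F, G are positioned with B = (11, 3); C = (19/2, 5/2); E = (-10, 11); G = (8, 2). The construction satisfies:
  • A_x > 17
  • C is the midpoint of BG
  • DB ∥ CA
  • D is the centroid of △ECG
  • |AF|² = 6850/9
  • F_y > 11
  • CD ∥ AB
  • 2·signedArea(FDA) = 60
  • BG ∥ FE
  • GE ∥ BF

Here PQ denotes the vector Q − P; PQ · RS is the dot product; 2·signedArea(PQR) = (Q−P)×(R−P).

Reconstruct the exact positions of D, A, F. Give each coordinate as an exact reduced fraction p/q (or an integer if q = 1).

A = (18, 1/3)
D = (5/2, 31/6)
F = (-7, 12)

1. D_x = 5/2  [D is the centroid of △ECG]
2. D_y = 31/6  [D is the centroid of △ECG]
   → D = (5/2, 31/6)
3. A_x = 18  [CD ∥ AB ∩ DB ∥ CA]
4. A_y = 1/3  [CD ∥ AB ∩ DB ∥ CA]
   → A = (18, 1/3)
5. F_x = -7  [BG ∥ FE ∩ GE ∥ BF]
6. F_y = 12  [BG ∥ FE ∩ GE ∥ BF]
   → F = (-7, 12)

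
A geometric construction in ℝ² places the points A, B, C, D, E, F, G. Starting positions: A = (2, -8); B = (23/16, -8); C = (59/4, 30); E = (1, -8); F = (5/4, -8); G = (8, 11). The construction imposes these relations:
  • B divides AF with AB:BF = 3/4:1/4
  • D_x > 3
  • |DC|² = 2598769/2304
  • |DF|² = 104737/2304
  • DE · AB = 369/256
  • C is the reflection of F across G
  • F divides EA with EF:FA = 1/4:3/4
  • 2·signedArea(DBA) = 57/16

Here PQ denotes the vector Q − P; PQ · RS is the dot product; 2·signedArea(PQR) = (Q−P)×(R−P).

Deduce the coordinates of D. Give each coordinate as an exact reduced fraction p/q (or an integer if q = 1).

D = (57/16, -5/3)

1. D_x = 57/16  [DE · AB = 369/256 ∩ 2·signedArea(DBA) = 57/16]
2. D_y = -5/3  [DE · AB = 369/256 ∩ 2·signedArea(DBA) = 57/16]
   → D = (57/16, -5/3)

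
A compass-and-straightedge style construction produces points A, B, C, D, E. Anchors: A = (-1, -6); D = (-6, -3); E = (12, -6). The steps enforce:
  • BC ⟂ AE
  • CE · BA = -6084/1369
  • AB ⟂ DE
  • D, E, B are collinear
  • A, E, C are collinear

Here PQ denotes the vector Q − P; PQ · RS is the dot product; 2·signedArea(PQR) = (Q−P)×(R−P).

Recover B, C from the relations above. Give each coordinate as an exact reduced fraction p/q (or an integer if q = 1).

B = (-24/37, -144/37)
C = (-24/37, -6)

1. B_x = -24/37  [D, E, B are collinear ∩ AB ⟂ DE]
2. B_y = -144/37  [D, E, B are collinear ∩ AB ⟂ DE]
   → B = (-24/37, -144/37)
3. C_x = -24/37  [A, E, C are collinear ∩ BC ⟂ AE]
4. C_y = -6  [A, E, C are collinear ∩ BC ⟂ AE]
   → C = (-24/37, -6)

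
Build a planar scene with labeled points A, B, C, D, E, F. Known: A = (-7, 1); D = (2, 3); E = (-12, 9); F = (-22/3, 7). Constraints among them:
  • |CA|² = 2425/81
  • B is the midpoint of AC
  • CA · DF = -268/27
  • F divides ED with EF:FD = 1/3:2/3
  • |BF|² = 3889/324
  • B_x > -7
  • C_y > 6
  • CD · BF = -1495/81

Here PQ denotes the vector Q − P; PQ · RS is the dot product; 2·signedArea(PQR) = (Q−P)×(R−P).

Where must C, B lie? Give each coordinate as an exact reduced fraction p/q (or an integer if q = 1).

1. C_x = -52/9  [line 28/3·x + -4·y + 2140/27 = 0 ∩ |CA|² = 2425/81]
2. C_y = 19/3  [line 28/3·x + -4·y + 2140/27 = 0 ∩ |CA|² = 2425/81]
   → C = (-52/9, 19/3)
3. B_x = -115/18  [CD · BF = -1495/81 ∩ B is the midpoint of AC]
4. B_y = 11/3  [CD · BF = -1495/81 ∩ B is the midpoint of AC]
   → B = (-115/18, 11/3)

B = (-115/18, 11/3)
C = (-52/9, 19/3)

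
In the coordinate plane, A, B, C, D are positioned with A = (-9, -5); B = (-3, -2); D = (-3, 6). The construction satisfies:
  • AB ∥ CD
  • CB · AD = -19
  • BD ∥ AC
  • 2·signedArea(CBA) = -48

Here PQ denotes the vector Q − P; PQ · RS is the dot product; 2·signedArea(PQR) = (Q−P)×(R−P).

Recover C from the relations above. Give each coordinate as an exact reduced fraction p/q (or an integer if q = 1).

C = (-9, 3)

1. C_x = -9  [AB ∥ CD ∩ BD ∥ AC]
2. C_y = 3  [AB ∥ CD ∩ BD ∥ AC]
   → C = (-9, 3)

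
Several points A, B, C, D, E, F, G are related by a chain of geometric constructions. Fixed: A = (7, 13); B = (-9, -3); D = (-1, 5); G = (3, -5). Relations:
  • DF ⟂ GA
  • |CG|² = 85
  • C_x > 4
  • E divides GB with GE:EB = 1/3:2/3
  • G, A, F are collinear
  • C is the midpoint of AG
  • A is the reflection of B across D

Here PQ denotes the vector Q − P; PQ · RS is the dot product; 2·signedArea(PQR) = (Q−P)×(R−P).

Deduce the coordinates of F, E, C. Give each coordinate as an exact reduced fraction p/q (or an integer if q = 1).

1. F_x = 419/85  [G, A, F are collinear ∩ DF ⟂ GA]
2. F_y = 313/85  [G, A, F are collinear ∩ DF ⟂ GA]
   → F = (419/85, 313/85)
3. E_x = -1  [E divides GB with GE:EB = 1/3:2/3]
4. E_y = -13/3  [E divides GB with GE:EB = 1/3:2/3]
   → E = (-1, -13/3)
5. C_x = 5  [C is the midpoint of AG]
6. C_y = 4  [C is the midpoint of AG]
   → C = (5, 4)

C = (5, 4)
E = (-1, -13/3)
F = (419/85, 313/85)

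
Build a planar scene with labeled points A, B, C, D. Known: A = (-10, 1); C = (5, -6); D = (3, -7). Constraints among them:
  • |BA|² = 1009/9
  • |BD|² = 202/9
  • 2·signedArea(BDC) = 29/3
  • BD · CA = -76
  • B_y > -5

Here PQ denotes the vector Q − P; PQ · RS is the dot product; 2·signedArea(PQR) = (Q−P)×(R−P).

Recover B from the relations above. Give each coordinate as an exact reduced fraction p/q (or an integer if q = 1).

1. B_x = -2/3  [2·signedArea(BDC) = 29/3 ∩ BD · CA = -76]
2. B_y = -4  [2·signedArea(BDC) = 29/3 ∩ BD · CA = -76]
   → B = (-2/3, -4)

B = (-2/3, -4)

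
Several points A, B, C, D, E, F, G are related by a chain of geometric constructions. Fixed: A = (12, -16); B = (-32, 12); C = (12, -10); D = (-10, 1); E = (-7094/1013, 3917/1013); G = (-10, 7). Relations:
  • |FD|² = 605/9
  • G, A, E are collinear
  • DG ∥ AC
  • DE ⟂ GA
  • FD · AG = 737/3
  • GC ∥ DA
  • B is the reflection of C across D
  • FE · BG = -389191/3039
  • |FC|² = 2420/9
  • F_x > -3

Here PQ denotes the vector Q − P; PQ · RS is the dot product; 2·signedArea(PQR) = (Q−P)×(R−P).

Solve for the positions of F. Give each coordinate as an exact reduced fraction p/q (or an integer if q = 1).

F = (-8/3, -8/3)

1. F_x = -8/3  [FE · BG = -389191/3039 ∩ FD · AG = 737/3]
2. F_y = -8/3  [FE · BG = -389191/3039 ∩ FD · AG = 737/3]
   → F = (-8/3, -8/3)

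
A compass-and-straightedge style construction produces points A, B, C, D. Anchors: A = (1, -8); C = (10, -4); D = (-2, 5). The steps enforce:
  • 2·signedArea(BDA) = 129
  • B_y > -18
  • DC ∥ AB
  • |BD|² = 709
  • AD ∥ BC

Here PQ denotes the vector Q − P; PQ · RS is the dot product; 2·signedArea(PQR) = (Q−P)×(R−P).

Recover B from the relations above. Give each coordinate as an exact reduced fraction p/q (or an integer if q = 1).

B = (13, -17)

1. B_x = 13  [AD ∥ BC ∩ DC ∥ AB]
2. B_y = -17  [AD ∥ BC ∩ DC ∥ AB]
   → B = (13, -17)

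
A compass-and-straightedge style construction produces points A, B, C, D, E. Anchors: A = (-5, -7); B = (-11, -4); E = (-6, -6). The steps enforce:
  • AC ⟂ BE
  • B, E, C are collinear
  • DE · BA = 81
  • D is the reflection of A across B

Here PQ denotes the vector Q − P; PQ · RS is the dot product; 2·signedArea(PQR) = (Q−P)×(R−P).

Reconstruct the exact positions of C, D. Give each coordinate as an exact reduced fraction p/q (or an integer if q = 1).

1. C_x = -139/29  [B, E, C are collinear ∩ AC ⟂ BE]
2. C_y = -188/29  [B, E, C are collinear ∩ AC ⟂ BE]
   → C = (-139/29, -188/29)
3. D_x = -17  [D is the reflection of A across B]
4. D_y = -1  [D is the reflection of A across B]
   → D = (-17, -1)

C = (-139/29, -188/29)
D = (-17, -1)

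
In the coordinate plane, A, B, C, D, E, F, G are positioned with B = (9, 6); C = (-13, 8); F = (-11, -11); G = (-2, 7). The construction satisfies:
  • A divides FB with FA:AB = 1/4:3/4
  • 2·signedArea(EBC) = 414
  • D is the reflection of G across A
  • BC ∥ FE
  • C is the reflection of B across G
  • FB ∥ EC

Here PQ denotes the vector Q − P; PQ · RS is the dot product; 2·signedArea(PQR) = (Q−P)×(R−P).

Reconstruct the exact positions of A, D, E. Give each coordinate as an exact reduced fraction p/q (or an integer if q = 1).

1. A_x = -6  [A divides FB with FA:AB = 1/4:3/4]
2. A_y = -27/4  [A divides FB with FA:AB = 1/4:3/4]
   → A = (-6, -27/4)
3. D_x = -10  [D is the reflection of G across A]
4. D_y = -41/2  [D is the reflection of G across A]
   → D = (-10, -41/2)
5. E_x = -33  [FB ∥ EC ∩ BC ∥ FE]
6. E_y = -9  [FB ∥ EC ∩ BC ∥ FE]
   → E = (-33, -9)

A = (-6, -27/4)
D = (-10, -41/2)
E = (-33, -9)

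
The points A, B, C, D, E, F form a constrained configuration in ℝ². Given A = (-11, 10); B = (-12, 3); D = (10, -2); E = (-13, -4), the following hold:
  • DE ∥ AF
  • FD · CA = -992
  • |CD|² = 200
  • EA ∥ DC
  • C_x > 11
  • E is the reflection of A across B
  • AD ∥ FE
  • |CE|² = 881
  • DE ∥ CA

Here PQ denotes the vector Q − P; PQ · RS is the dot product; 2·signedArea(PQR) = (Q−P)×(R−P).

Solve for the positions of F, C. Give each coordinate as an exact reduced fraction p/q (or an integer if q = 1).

1. F_x = -34  [AD ∥ FE ∩ DE ∥ AF]
2. F_y = 8  [AD ∥ FE ∩ DE ∥ AF]
   → F = (-34, 8)
3. C_x = 12  [DE ∥ CA ∩ EA ∥ DC]
4. C_y = 12  [DE ∥ CA ∩ EA ∥ DC]
   → C = (12, 12)

C = (12, 12)
F = (-34, 8)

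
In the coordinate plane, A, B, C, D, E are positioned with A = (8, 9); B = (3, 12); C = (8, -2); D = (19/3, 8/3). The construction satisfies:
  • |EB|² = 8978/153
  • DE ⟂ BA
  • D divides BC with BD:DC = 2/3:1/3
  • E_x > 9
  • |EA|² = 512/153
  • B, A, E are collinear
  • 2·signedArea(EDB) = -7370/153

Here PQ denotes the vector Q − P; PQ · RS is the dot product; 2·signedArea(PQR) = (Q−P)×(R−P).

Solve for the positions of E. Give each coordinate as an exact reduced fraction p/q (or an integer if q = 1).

E = (488/51, 137/17)

1. E_x = 488/51  [B, A, E are collinear ∩ DE ⟂ BA]
2. E_y = 137/17  [B, A, E are collinear ∩ DE ⟂ BA]
   → E = (488/51, 137/17)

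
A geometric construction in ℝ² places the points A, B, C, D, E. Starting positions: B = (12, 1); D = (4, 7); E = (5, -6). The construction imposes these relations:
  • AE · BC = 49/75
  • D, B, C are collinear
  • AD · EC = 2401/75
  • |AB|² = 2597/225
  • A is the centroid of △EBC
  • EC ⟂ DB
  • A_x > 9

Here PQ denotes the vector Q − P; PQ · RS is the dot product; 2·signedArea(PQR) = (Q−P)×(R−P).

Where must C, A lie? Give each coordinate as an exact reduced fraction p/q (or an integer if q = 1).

A = (697/75, -79/75)
C = (272/25, 46/25)

1. C_x = 272/25  [D, B, C are collinear ∩ EC ⟂ DB]
2. C_y = 46/25  [D, B, C are collinear ∩ EC ⟂ DB]
   → C = (272/25, 46/25)
3. A_x = 697/75  [A is the centroid of △EBC]
4. A_y = -79/75  [A is the centroid of △EBC]
   → A = (697/75, -79/75)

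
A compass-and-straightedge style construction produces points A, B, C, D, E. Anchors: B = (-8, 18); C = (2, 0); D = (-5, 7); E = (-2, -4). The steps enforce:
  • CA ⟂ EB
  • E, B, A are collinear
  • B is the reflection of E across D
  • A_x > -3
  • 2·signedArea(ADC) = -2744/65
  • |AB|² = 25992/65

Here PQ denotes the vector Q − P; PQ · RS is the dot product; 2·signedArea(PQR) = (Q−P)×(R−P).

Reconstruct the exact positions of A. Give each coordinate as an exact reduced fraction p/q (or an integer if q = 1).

A = (-178/65, -84/65)

1. A_x = -178/65  [E, B, A are collinear ∩ CA ⟂ EB]
2. A_y = -84/65  [E, B, A are collinear ∩ CA ⟂ EB]
   → A = (-178/65, -84/65)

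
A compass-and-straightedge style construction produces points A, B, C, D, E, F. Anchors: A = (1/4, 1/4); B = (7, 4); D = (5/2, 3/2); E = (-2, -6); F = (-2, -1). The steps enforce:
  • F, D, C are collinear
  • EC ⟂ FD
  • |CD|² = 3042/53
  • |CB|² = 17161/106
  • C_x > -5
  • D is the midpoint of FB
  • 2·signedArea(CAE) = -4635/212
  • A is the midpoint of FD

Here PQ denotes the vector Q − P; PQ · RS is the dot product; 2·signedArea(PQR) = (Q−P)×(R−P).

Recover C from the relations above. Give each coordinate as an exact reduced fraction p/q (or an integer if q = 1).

C = (-437/106, -231/106)

1. C_x = -437/106  [F, D, C are collinear ∩ EC ⟂ FD]
2. C_y = -231/106  [F, D, C are collinear ∩ EC ⟂ FD]
   → C = (-437/106, -231/106)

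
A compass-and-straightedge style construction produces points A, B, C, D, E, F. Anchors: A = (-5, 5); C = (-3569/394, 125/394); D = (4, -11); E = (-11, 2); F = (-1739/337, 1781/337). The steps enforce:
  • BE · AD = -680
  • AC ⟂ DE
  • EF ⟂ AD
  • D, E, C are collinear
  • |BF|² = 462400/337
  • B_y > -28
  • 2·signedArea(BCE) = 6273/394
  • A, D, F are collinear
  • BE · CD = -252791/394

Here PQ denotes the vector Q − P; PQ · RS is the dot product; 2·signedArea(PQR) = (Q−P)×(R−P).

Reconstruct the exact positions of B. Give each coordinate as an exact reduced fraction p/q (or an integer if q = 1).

B = (13, -27)

1. B_x = 13  [BE · AD = -680 ∩ 2·signedArea(BCE) = 6273/394]
2. B_y = -27  [BE · AD = -680 ∩ 2·signedArea(BCE) = 6273/394]
   → B = (13, -27)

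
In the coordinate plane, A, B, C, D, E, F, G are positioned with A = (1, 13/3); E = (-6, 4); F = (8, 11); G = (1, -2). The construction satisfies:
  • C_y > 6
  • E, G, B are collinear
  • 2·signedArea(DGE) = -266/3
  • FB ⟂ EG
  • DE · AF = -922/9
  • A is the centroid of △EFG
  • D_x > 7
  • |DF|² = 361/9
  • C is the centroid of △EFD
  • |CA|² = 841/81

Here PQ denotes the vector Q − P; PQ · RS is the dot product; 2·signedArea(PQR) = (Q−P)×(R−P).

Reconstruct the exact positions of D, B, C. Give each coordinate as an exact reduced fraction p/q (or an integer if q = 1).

B = (-118/85, 4/85)
C = (10/3, 59/9)
D = (8, 14/3)

1. D_x = 8  [2·signedArea(DGE) = -266/3 ∩ DE · AF = -922/9]
2. D_y = 14/3  [2·signedArea(DGE) = -266/3 ∩ DE · AF = -922/9]
   → D = (8, 14/3)
3. B_x = -118/85  [E, G, B are collinear ∩ FB ⟂ EG]
4. B_y = 4/85  [E, G, B are collinear ∩ FB ⟂ EG]
   → B = (-118/85, 4/85)
5. C_x = 10/3  [C is the centroid of △EFD]
6. C_y = 59/9  [C is the centroid of △EFD]
   → C = (10/3, 59/9)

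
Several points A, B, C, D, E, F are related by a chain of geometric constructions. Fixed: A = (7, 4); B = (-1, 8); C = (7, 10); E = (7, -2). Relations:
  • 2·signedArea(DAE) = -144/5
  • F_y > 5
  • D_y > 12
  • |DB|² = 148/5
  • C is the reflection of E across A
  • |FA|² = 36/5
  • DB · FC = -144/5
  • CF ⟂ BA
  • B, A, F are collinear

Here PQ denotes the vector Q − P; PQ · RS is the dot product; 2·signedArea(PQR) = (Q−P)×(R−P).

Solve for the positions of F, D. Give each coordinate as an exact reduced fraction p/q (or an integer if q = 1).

D = (11/5, 62/5)
F = (23/5, 26/5)

1. F_x = 23/5  [B, A, F are collinear ∩ CF ⟂ BA]
2. F_y = 26/5  [B, A, F are collinear ∩ CF ⟂ BA]
   → F = (23/5, 26/5)
3. D_x = 11/5  [2·signedArea(DAE) = -144/5 ∩ DB · FC = -144/5]
4. D_y = 62/5  [2·signedArea(DAE) = -144/5 ∩ DB · FC = -144/5]
   → D = (11/5, 62/5)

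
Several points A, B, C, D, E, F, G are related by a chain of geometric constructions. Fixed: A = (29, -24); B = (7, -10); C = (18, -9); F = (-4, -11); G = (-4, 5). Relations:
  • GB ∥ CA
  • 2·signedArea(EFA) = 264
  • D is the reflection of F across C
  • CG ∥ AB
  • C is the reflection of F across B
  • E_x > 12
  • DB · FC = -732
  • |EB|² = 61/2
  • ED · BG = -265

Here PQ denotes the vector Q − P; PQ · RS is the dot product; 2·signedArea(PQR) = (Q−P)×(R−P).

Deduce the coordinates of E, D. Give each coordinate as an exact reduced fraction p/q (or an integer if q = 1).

D = (40, -7)
E = (25/2, -19/2)

1. E_x = 25/2  [line 13·x + 33·y + 151 = 0 ∩ |EB|² = 61/2]
2. E_y = -19/2  [line 13·x + 33·y + 151 = 0 ∩ |EB|² = 61/2]
   → E = (25/2, -19/2)
3. D_x = 40  [ED · BG = -265 ∩ D is the reflection of F across C]
4. D_y = -7  [ED · BG = -265 ∩ D is the reflection of F across C]
   → D = (40, -7)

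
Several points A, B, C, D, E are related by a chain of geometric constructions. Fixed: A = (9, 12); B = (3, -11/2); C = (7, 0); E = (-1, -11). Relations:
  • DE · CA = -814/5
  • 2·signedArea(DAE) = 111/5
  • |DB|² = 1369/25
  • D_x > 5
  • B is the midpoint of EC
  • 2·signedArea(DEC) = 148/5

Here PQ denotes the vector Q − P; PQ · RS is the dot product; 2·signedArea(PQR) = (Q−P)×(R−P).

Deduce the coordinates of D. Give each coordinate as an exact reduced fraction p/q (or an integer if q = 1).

1. D_x = 27/5  [2·signedArea(DEC) = 148/5 ∩ 2·signedArea(DAE) = 111/5]
2. D_y = 3/2  [2·signedArea(DEC) = 148/5 ∩ 2·signedArea(DAE) = 111/5]
   → D = (27/5, 3/2)

D = (27/5, 3/2)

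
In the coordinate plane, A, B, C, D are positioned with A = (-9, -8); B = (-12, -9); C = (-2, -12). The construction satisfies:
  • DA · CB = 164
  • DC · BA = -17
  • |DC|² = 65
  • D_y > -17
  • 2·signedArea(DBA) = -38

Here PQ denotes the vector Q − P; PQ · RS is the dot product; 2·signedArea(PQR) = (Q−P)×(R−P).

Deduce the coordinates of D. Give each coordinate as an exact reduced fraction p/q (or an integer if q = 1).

D = (5, -16)

1. D_x = 5  [DA · CB = 164 ∩ 2·signedArea(DBA) = -38]
2. D_y = -16  [DA · CB = 164 ∩ 2·signedArea(DBA) = -38]
   → D = (5, -16)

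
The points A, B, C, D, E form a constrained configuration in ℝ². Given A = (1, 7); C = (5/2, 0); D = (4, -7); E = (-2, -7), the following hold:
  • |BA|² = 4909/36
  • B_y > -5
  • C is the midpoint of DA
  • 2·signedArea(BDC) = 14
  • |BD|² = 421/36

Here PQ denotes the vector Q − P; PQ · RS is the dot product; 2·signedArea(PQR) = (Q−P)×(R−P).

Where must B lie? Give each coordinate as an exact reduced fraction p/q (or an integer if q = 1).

1. B_x = 3/2  [line -7·x + -3/2·y + 7/2 = 0 ∩ |BD|² = 421/36]
2. B_y = -14/3  [line -7·x + -3/2·y + 7/2 = 0 ∩ |BD|² = 421/36]
   → B = (3/2, -14/3)

B = (3/2, -14/3)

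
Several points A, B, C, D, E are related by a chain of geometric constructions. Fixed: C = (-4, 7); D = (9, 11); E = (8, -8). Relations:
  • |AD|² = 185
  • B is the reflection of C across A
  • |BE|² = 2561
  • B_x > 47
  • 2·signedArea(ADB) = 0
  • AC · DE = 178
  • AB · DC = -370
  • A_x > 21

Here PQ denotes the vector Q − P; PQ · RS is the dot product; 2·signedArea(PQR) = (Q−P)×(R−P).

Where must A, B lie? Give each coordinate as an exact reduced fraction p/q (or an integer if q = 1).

A = (22, 15)
B = (48, 23)

1. A_x = 22  [line 1·x + 19·y + -307 = 0 ∩ |AD|² = 185]
2. A_y = 15  [line 1·x + 19·y + -307 = 0 ∩ |AD|² = 185]
   → A = (22, 15)
3. B_x = 48  [2·signedArea(ADB) = 0 ∩ B is the reflection of C across A]
4. B_y = 23  [2·signedArea(ADB) = 0 ∩ B is the reflection of C across A]
   → B = (48, 23)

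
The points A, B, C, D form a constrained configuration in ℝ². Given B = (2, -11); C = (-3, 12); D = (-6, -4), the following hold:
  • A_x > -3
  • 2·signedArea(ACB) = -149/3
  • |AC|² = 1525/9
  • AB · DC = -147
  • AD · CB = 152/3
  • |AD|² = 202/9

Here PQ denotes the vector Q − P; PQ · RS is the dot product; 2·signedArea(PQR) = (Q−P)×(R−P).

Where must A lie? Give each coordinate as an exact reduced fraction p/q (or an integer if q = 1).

A = (-7/3, -1)

1. A_x = -7/3  [AD · CB = 152/3 ∩ 2·signedArea(ACB) = -149/3]
2. A_y = -1  [AD · CB = 152/3 ∩ 2·signedArea(ACB) = -149/3]
   → A = (-7/3, -1)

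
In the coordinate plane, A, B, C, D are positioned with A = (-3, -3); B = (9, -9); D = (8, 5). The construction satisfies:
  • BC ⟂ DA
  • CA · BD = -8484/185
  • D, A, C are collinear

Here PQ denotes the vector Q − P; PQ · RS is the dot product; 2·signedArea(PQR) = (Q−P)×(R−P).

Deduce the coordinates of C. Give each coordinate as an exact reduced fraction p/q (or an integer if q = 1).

1. C_x = 369/185  [D, A, C are collinear ∩ BC ⟂ DA]
2. C_y = 117/185  [D, A, C are collinear ∩ BC ⟂ DA]
   → C = (369/185, 117/185)

C = (369/185, 117/185)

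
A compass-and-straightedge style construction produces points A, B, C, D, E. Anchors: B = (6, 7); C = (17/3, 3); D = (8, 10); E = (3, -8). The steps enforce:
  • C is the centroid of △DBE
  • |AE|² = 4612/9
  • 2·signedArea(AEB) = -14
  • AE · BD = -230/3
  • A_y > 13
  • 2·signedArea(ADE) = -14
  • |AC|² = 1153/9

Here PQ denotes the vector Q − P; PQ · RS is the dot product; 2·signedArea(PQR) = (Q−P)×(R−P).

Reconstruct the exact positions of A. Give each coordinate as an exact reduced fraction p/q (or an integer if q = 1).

1. A_x = 25/3  [2·signedArea(AEB) = -14 ∩ AE · BD = -230/3]
2. A_y = 14  [2·signedArea(AEB) = -14 ∩ AE · BD = -230/3]
   → A = (25/3, 14)

A = (25/3, 14)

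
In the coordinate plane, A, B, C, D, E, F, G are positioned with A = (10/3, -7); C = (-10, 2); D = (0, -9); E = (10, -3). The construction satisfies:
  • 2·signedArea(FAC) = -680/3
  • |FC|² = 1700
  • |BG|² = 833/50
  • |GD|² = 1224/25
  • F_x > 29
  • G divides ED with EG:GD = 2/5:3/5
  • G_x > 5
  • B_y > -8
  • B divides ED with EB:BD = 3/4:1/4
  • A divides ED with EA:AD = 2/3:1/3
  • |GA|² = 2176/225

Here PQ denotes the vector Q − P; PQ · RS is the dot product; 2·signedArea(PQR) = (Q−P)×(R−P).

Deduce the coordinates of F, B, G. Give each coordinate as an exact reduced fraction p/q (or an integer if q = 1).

B = (5/2, -15/2)
F = (30, -8)
G = (6, -27/5)

1. F_x = 30  [line -9·x + -40/3·y + 490/3 = 0 ∩ |FC|² = 1700]
2. F_y = -8  [line -9·x + -40/3·y + 490/3 = 0 ∩ |FC|² = 1700]
   → F = (30, -8)
3. B_x = 5/2  [B divides ED with EB:BD = 3/4:1/4]
4. B_y = -15/2  [B divides ED with EB:BD = 3/4:1/4]
   → B = (5/2, -15/2)
5. G_x = 6  [G divides ED with EG:GD = 2/5:3/5]
6. G_y = -27/5  [G divides ED with EG:GD = 2/5:3/5]
   → G = (6, -27/5)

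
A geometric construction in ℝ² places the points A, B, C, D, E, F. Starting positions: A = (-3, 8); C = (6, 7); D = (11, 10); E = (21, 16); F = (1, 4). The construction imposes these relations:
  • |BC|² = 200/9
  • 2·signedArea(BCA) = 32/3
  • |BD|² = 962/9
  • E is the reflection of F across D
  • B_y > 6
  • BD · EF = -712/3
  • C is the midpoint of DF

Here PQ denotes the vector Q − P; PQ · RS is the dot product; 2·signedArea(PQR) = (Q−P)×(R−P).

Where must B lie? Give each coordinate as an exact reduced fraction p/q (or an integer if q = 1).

B = (4/3, 19/3)

1. B_x = 4/3  [2·signedArea(BCA) = 32/3 ∩ BD · EF = -712/3]
2. B_y = 19/3  [2·signedArea(BCA) = 32/3 ∩ BD · EF = -712/3]
   → B = (4/3, 19/3)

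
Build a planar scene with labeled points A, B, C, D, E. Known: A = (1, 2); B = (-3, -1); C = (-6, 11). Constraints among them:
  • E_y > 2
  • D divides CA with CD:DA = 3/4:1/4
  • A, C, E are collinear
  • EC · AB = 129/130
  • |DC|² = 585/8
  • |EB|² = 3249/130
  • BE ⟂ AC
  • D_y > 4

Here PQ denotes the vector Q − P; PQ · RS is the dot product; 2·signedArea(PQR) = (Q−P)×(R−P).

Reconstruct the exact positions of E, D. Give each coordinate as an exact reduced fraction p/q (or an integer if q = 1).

D = (-3/4, 17/4)
E = (123/130, 269/130)

1. E_x = 123/130  [A, C, E are collinear ∩ BE ⟂ AC]
2. E_y = 269/130  [A, C, E are collinear ∩ BE ⟂ AC]
   → E = (123/130, 269/130)
3. D_x = -3/4  [D divides CA with CD:DA = 3/4:1/4]
4. D_y = 17/4  [D divides CA with CD:DA = 3/4:1/4]
   → D = (-3/4, 17/4)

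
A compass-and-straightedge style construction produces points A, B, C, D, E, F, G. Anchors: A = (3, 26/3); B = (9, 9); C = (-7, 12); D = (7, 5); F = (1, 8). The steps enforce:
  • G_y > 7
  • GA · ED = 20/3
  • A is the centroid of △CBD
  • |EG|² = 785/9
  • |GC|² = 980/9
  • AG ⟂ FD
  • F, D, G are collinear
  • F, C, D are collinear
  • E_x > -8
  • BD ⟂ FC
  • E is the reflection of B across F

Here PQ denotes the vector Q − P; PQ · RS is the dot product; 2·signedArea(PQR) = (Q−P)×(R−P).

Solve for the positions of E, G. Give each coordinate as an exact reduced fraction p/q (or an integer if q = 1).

E = (-7, 7)
G = (7/3, 22/3)

1. E_x = -7  [E is the reflection of B across F]
2. E_y = 7  [E is the reflection of B across F]
   → E = (-7, 7)
3. G_x = 7/3  [F, D, G are collinear ∩ AG ⟂ FD]
4. G_y = 22/3  [F, D, G are collinear ∩ AG ⟂ FD]
   → G = (7/3, 22/3)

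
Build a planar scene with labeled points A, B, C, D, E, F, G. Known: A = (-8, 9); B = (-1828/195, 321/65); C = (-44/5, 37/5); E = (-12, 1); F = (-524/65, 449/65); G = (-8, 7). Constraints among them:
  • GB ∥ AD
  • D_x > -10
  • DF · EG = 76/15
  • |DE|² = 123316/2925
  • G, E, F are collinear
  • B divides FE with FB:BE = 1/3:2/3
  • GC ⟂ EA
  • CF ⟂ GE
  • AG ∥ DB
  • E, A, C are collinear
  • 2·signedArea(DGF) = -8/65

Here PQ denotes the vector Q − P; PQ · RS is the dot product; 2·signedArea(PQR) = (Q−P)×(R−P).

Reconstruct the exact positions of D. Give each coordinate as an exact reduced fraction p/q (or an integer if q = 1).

D = (-1828/195, 451/65)

1. D_x = -1828/195  [AG ∥ DB ∩ GB ∥ AD]
2. D_y = 451/65  [AG ∥ DB ∩ GB ∥ AD]
   → D = (-1828/195, 451/65)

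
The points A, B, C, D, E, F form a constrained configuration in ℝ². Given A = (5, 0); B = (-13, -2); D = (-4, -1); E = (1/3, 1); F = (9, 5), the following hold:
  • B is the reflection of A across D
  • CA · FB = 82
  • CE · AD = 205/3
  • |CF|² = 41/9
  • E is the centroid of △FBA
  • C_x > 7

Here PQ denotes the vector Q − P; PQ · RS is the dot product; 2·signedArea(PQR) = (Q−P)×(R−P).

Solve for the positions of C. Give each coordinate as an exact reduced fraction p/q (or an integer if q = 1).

1. C_x = 23/3  [CE · AD = 205/3 ∩ CA · FB = 82]
2. C_y = 10/3  [CE · AD = 205/3 ∩ CA · FB = 82]
   → C = (23/3, 10/3)

C = (23/3, 10/3)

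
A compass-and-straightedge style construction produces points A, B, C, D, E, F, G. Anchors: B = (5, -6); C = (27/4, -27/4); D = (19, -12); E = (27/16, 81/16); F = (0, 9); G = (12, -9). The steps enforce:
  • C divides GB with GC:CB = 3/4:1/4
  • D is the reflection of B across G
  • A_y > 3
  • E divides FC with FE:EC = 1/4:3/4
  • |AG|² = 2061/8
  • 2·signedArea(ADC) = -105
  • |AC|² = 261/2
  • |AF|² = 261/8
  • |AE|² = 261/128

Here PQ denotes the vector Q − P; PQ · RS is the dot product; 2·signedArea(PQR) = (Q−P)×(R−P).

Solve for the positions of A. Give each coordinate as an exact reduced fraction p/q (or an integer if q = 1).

A = (9/4, 15/4)

1. A_x = 9/4  [line -21/4·x + -49/4·y + 231/4 = 0 ∩ |AG|² = 2061/8]
2. A_y = 15/4  [line -21/4·x + -49/4·y + 231/4 = 0 ∩ |AG|² = 2061/8]
   → A = (9/4, 15/4)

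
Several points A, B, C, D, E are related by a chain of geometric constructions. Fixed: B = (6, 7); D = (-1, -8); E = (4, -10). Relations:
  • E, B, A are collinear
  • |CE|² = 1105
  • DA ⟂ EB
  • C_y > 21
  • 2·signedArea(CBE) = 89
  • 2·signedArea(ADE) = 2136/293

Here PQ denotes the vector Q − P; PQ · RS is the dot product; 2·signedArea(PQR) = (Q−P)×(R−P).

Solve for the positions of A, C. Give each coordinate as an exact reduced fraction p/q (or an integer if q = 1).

1. A_x = 1220/293  [E, B, A are collinear ∩ DA ⟂ EB]
2. A_y = -2522/293  [E, B, A are collinear ∩ DA ⟂ EB]
   → A = (1220/293, -2522/293)
3. C_x = 13  [line 17·x + -2·y + -177 = 0 ∩ |CE|² = 1105]
4. C_y = 22  [line 17·x + -2·y + -177 = 0 ∩ |CE|² = 1105]
   → C = (13, 22)

A = (1220/293, -2522/293)
C = (13, 22)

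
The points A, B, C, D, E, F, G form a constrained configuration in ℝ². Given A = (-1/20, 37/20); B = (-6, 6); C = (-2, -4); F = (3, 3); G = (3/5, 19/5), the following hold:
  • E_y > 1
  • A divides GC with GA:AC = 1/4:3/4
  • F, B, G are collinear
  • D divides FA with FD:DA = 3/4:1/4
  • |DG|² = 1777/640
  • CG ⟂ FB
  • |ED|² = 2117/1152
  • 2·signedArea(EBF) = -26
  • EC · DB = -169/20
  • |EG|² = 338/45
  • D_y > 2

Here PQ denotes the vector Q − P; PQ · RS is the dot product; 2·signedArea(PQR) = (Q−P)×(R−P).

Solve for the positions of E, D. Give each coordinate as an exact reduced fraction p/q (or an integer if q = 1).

1. E_x = -4/15  [line 3·x + 9·y + -10 = 0 ∩ |EG|² = 338/45]
2. E_y = 6/5  [line 3·x + 9·y + -10 = 0 ∩ |EG|² = 338/45]
   → E = (-4/15, 6/5)
3. D_x = 57/80  [D divides FA with FD:DA = 3/4:1/4]
4. D_y = 171/80  [D divides FA with FD:DA = 3/4:1/4]
   → D = (57/80, 171/80)

D = (57/80, 171/80)
E = (-4/15, 6/5)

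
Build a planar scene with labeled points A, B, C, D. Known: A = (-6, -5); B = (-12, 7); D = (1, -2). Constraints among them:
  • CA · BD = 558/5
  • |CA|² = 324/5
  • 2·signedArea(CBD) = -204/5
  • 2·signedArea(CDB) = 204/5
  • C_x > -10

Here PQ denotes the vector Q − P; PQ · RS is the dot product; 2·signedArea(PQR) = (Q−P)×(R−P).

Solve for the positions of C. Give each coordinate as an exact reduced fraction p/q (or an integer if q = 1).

1. C_x = -48/5  [2·signedArea(CBD) = -204/5 ∩ CA · BD = 558/5]
2. C_y = 11/5  [2·signedArea(CBD) = -204/5 ∩ CA · BD = 558/5]
   → C = (-48/5, 11/5)

C = (-48/5, 11/5)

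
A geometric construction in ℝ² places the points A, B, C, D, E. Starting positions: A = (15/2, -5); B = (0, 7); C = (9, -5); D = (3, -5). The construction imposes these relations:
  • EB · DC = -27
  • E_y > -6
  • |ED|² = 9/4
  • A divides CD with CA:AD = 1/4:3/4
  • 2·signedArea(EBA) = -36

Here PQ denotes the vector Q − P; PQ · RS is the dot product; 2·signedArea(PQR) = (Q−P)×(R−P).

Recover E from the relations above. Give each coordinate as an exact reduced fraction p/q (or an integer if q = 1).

E = (9/2, -5)

1. E_x = 9/2  [2·signedArea(EBA) = -36 ∩ EB · DC = -27]
2. E_y = -5  [2·signedArea(EBA) = -36 ∩ EB · DC = -27]
   → E = (9/2, -5)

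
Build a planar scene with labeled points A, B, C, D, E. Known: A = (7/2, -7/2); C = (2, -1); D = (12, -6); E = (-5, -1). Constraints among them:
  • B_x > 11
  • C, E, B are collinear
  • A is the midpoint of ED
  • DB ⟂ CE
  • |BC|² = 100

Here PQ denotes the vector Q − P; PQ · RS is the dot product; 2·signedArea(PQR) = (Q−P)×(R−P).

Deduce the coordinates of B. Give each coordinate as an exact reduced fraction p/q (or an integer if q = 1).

B = (12, -1)

1. B_x = 12  [C, E, B are collinear ∩ DB ⟂ CE]
2. B_y = -1  [C, E, B are collinear ∩ DB ⟂ CE]
   → B = (12, -1)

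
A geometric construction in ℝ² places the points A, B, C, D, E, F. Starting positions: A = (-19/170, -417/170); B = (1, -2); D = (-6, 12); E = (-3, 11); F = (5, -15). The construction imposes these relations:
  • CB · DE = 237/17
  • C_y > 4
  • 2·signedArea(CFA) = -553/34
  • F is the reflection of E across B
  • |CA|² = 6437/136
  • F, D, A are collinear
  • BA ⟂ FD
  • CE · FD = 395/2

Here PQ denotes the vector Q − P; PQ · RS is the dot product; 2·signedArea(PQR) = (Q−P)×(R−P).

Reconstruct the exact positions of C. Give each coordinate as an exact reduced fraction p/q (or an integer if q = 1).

1. C_x = -529/340  [2·signedArea(CFA) = -553/34 ∩ CE · FD = 395/2]
2. C_y = 1453/340  [2·signedArea(CFA) = -553/34 ∩ CE · FD = 395/2]
   → C = (-529/340, 1453/340)

C = (-529/340, 1453/340)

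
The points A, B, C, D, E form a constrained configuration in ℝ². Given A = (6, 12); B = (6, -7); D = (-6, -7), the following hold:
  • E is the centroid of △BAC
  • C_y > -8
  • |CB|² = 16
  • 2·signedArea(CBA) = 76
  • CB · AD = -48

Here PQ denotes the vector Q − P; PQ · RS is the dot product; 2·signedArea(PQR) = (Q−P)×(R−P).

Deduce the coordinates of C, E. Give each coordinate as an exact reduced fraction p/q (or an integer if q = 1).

1. C_x = 2  [2·signedArea(CBA) = 76 ∩ CB · AD = -48]
2. C_y = -7  [2·signedArea(CBA) = 76 ∩ CB · AD = -48]
   → C = (2, -7)
3. E_x = 14/3  [E is the centroid of △BAC]
4. E_y = -2/3  [E is the centroid of △BAC]
   → E = (14/3, -2/3)

C = (2, -7)
E = (14/3, -2/3)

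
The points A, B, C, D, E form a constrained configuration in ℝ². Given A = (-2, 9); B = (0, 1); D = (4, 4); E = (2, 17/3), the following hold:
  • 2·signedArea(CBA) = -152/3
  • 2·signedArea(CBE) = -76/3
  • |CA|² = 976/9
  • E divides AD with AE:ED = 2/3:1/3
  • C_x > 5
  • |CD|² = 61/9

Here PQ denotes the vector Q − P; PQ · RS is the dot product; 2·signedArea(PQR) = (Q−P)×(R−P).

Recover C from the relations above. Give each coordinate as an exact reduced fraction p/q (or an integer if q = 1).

C = (6, 7/3)

1. C_x = 6  [2·signedArea(CBA) = -152/3 ∩ 2·signedArea(CBE) = -76/3]
2. C_y = 7/3  [2·signedArea(CBA) = -152/3 ∩ 2·signedArea(CBE) = -76/3]
   → C = (6, 7/3)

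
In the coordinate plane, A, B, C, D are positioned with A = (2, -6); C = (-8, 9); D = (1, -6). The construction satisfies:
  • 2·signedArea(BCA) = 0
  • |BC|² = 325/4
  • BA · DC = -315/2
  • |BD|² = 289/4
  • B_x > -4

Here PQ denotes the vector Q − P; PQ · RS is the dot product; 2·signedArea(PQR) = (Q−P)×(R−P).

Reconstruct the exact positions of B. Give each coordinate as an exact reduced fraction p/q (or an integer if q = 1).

B = (-3, 3/2)

1. B_x = -3  [2·signedArea(BCA) = 0 ∩ BA · DC = -315/2]
2. B_y = 3/2  [2·signedArea(BCA) = 0 ∩ BA · DC = -315/2]
   → B = (-3, 3/2)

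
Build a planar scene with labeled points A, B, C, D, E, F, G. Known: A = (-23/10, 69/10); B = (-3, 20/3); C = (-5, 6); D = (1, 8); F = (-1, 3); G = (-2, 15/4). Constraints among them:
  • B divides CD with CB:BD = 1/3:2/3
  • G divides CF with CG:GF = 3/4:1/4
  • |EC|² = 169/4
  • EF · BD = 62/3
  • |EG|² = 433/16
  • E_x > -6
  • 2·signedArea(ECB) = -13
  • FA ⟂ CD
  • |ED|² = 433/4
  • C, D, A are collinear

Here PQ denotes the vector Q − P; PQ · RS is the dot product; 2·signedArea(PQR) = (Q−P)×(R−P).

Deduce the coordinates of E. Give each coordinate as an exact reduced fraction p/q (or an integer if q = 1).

1. E_x = -5  [2·signedArea(ECB) = -13 ∩ EF · BD = 62/3]
2. E_y = -1/2  [2·signedArea(ECB) = -13 ∩ EF · BD = 62/3]
   → E = (-5, -1/2)

E = (-5, -1/2)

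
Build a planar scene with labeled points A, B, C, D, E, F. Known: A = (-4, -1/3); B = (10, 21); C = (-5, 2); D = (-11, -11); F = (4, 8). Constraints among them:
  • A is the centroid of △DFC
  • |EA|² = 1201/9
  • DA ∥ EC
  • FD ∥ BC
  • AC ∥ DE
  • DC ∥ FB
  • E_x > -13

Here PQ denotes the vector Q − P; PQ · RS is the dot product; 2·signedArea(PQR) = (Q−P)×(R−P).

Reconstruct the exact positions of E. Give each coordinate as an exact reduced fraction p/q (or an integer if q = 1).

1. E_x = -12  [DA ∥ EC ∩ AC ∥ DE]
2. E_y = -26/3  [DA ∥ EC ∩ AC ∥ DE]
   → E = (-12, -26/3)

E = (-12, -26/3)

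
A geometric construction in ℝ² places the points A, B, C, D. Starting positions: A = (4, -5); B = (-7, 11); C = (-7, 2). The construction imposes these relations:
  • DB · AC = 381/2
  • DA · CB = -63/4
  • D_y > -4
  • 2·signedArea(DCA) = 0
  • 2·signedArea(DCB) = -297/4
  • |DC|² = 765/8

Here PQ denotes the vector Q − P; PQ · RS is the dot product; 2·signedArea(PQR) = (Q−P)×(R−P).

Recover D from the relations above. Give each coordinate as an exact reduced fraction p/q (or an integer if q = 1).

1. D_x = 5/4  [2·signedArea(DCA) = 0 ∩ DB · AC = 381/2]
2. D_y = -13/4  [2·signedArea(DCA) = 0 ∩ DB · AC = 381/2]
   → D = (5/4, -13/4)

D = (5/4, -13/4)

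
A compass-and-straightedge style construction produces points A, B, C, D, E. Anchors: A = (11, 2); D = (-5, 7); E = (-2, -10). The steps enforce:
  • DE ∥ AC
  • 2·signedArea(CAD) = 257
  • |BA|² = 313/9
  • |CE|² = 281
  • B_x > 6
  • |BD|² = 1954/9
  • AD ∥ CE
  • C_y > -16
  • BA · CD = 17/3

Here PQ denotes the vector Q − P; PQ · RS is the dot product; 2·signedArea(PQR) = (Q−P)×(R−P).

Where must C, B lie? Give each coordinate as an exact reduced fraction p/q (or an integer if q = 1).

B = (20/3, -2)
C = (14, -15)

1. C_x = 14  [AD ∥ CE ∩ DE ∥ AC]
2. C_y = -15  [AD ∥ CE ∩ DE ∥ AC]
   → C = (14, -15)
3. B_x = 20/3  [line 19·x + -22·y + -512/3 = 0 ∩ |BD|² = 1954/9]
4. B_y = -2  [line 19·x + -22·y + -512/3 = 0 ∩ |BD|² = 1954/9]
   → B = (20/3, -2)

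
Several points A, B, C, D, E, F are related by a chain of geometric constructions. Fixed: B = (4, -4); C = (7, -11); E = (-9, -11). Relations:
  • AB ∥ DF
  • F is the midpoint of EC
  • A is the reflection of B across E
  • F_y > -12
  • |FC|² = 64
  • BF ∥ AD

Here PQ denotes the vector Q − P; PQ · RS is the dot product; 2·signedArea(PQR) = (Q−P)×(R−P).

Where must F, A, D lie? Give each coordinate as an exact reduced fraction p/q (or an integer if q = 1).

1. F_x = -1  [F is the midpoint of EC]
2. F_y = -11  [F is the midpoint of EC]
   → F = (-1, -11)
3. A_x = -22  [A is the reflection of B across E]
4. A_y = -18  [A is the reflection of B across E]
   → A = (-22, -18)
5. D_x = -27  [AB ∥ DF ∩ BF ∥ AD]
6. D_y = -25  [AB ∥ DF ∩ BF ∥ AD]
   → D = (-27, -25)

A = (-22, -18)
D = (-27, -25)
F = (-1, -11)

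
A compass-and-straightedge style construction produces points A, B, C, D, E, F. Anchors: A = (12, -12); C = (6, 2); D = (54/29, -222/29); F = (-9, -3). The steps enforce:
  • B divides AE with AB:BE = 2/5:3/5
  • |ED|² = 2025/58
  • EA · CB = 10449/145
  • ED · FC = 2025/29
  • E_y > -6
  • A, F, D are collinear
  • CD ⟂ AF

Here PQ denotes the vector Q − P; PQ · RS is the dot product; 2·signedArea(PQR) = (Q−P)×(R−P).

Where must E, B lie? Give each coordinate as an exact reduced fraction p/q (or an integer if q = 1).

1. E_x = -207/58  [line -15·x + -5·y + -2325/29 = 0 ∩ |ED|² = 2025/58]
2. E_y = -309/58  [line -15·x + -5·y + -2325/29 = 0 ∩ |ED|² = 2025/58]
   → E = (-207/58, -309/58)
3. B_x = 837/145  [EA · CB = 10449/145 ∩ B divides AE with AB:BE = 2/5:3/5]
4. B_y = -1353/145  [EA · CB = 10449/145 ∩ B divides AE with AB:BE = 2/5:3/5]
   → B = (837/145, -1353/145)

B = (837/145, -1353/145)
E = (-207/58, -309/58)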